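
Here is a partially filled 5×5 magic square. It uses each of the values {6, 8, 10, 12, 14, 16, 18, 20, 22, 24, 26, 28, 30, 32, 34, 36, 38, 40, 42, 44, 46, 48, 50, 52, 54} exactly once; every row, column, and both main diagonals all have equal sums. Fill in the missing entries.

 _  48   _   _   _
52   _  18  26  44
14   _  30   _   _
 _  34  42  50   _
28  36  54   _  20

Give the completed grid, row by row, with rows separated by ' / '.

The 25 entries sum to 750, so each line sums to 750/5 = 150.
From row 2, 150 − (52 + 18 + 26 + 44) gives (2,2) = 10.
Row 5: 28 + 36 + 54 + 20 + ? = 150, so (5,4) = 12.
The remaining cell in column 2 is (3,2) = 150 − 128 = 22.
Using column 3: 18 + 30 + 42 + 54 + ? → (1,3) = 150 − 144 = 6.
The remaining cell in main diagonal is (1,1) = 150 − 110 = 40.
The remaining cell in anti-diagonal is (1,5) = 150 − 118 = 32.
Row 1 needs 150; the known cells sum to 126, so (1,4) = 24.
Column 1: 40 + 52 + 14 + 28 + ? = 150, so (4,1) = 16.
From column 4, 150 − (24 + 26 + 50 + 12) gives (3,4) = 38.
Using row 3: 14 + 22 + 30 + 38 + ? → (3,5) = 150 − 104 = 46.
Row 4: 16 + 34 + 42 + 50 + ? = 150, so (4,5) = 8.

40 48 6 24 32 / 52 10 18 26 44 / 14 22 30 38 46 / 16 34 42 50 8 / 28 36 54 12 20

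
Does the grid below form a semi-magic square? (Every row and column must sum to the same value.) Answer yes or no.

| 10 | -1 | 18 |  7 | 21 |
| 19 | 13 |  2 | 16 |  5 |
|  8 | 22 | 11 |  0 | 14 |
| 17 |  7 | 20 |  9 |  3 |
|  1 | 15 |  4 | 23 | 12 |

Row 1: 10 + (-1) + 18 + 7 + 21 = 55.
Row 2: 19 + 13 + 2 + 16 + 5 = 55.
Row 3: 8 + 22 + 11 + 0 + 14 = 55.
Row 4: 17 + 7 + 20 + 9 + 3 = 56.
Row 5: 1 + 15 + 4 + 23 + 12 = 55.
Column 1: 10 + 19 + 8 + 17 + 1 = 55.
Column 2: -1 + 13 + 22 + 7 + 15 = 56.
Column 3: 18 + 2 + 11 + 20 + 4 = 55.
Column 4: 7 + 16 + 0 + 9 + 23 = 55.
Column 5: 21 + 5 + 14 + 3 + 12 = 55.

No — row 2 sums to 55 but row 4 sums to 56.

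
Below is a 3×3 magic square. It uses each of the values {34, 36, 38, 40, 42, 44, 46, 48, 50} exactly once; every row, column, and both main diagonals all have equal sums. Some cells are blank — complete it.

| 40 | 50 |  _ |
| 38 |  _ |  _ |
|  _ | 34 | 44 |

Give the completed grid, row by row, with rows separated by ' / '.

40 50 36 / 38 42 46 / 48 34 44

The 9 entries sum to 378, so each line sums to 378/3 = 126.
Row 1 must total 126; the given cells sum to 90, so (1,3) = 36.
Using row 3: 34 + 44 + ? → (3,1) = 126 − 78 = 48.
Column 2 must total 126; the given cells sum to 84, so (2,2) = 42.
Column 3: 36 + 44 + ? = 126, so (2,3) = 46.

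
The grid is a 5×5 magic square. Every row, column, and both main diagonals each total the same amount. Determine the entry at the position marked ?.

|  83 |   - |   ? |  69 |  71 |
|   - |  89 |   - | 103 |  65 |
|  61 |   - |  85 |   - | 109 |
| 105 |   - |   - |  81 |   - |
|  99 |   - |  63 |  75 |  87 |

Main diagonal is complete and sums to 425; that is the magic constant.
The remaining cell in row 5 is (5,2) = 425 − 324 = 101.
From column 1, 425 − (83 + 61 + 105 + 99) gives (2,1) = 77.
Using column 4: 69 + 103 + 81 + 75 + ? → (3,4) = 425 − 328 = 97.
From column 5, 425 − (71 + 65 + 109 + 87) gives (4,5) = 93.
Using anti-diagonal: 71 + 103 + 85 + 99 + ? → (4,2) = 425 − 358 = 67.
Row 2: 77 + 89 + 103 + 65 + ? = 425, so (2,3) = 91.
The remaining cell in row 3 is (3,2) = 425 − 352 = 73.
The remaining cell in row 4 is (4,3) = 425 − 346 = 79.
The remaining cell in column 2 is (1,2) = 425 − 330 = 95.
Using column 3: 91 + 85 + 79 + 63 + ? → (1,3) = 425 − 318 = 107.

107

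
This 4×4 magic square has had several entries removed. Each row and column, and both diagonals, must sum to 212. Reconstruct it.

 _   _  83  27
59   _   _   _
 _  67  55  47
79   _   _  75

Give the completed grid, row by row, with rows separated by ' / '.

From row 3, 212 − (67 + 55 + 47) gives (3,1) = 43.
Column 1 needs 212; the known cells sum to 181, so (1,1) = 31.
Column 4 needs 212; the known cells sum to 149, so (2,4) = 63.
Main diagonal: 31 + 55 + 75 + ? = 212, so (2,2) = 51.
Anti-diagonal: 27 + 67 + 79 + ? = 212, so (2,3) = 39.
Using row 1: 31 + 83 + 27 + ? → (1,2) = 212 − 141 = 71.
The remaining cell in column 2 is (4,2) = 212 − 189 = 23.
From column 3, 212 − (83 + 39 + 55) gives (4,3) = 35.

31 71 83 27 / 59 51 39 63 / 43 67 55 47 / 79 23 35 75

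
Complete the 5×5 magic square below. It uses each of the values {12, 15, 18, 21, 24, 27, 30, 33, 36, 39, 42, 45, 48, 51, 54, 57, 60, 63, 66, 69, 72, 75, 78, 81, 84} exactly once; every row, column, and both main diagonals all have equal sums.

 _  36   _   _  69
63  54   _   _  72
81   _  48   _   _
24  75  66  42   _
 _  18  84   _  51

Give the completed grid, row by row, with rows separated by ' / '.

45 36 12 78 69 / 63 54 30 21 72 / 81 57 48 39 15 / 24 75 66 42 33 / 27 18 84 60 51

The 25 entries sum to 1200, so each line sums to 1200/5 = 240.
Row 4 must total 240; the given cells sum to 207, so (4,5) = 33.
Column 2: 36 + 54 + 75 + 18 + ? = 240, so (3,2) = 57.
From column 5, 240 − (69 + 72 + 33 + 51) gives (3,5) = 15.
Main diagonal must total 240; the given cells sum to 195, so (1,1) = 45.
Row 3 must total 240; the given cells sum to 201, so (3,4) = 39.
Column 1 needs 240; the known cells sum to 213, so (5,1) = 27.
Anti-diagonal needs 240; the known cells sum to 219, so (2,4) = 21.
Row 2 needs 240; the known cells sum to 210, so (2,3) = 30.
Row 5 must total 240; the given cells sum to 180, so (5,4) = 60.
Column 3 must total 240; the given cells sum to 228, so (1,3) = 12.
From column 4, 240 − (21 + 39 + 42 + 60) gives (1,4) = 78.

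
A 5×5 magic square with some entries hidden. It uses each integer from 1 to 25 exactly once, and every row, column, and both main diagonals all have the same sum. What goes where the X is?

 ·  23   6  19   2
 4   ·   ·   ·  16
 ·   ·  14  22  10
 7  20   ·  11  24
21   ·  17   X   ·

5

The entries are 1 through 25, which sum to 325, so each line sums to 325/5 = 65.
Row 1: 23 + 6 + 19 + 2 + ? = 65, so (1,1) = 15.
Row 4: 7 + 20 + 11 + 24 + ? = 65, so (4,3) = 3.
Column 1 must total 65; the given cells sum to 47, so (3,1) = 18.
The remaining cell in column 3 is (2,3) = 65 − 40 = 25.
Column 5 must total 65; the given cells sum to 52, so (5,5) = 13.
Main diagonal must total 65; the given cells sum to 53, so (2,2) = 12.
Anti-diagonal needs 65; the known cells sum to 57, so (2,4) = 8.
Using row 3: 18 + 14 + 22 + 10 + ? → (3,2) = 65 − 64 = 1.
Column 2: 23 + 12 + 1 + 20 + ? = 65, so (5,2) = 9.
Column 4 needs 65; the known cells sum to 60, so (5,4) = 5.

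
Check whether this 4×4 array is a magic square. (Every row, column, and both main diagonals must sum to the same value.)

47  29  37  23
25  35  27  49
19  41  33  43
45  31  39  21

Row 1: 47 + 29 + 37 + 23 = 136.
Row 2: 25 + 35 + 27 + 49 = 136.
Row 3: 19 + 41 + 33 + 43 = 136.
Row 4: 45 + 31 + 39 + 21 = 136.
Column 1: 47 + 25 + 19 + 45 = 136.
Column 2: 29 + 35 + 41 + 31 = 136.
Column 3: 37 + 27 + 33 + 39 = 136.
Column 4: 23 + 49 + 43 + 21 = 136.
Main diagonal: 47 + 35 + 33 + 21 = 136.
Anti-diagonal: 23 + 27 + 41 + 45 = 136.
All lines sum to 136.

Yes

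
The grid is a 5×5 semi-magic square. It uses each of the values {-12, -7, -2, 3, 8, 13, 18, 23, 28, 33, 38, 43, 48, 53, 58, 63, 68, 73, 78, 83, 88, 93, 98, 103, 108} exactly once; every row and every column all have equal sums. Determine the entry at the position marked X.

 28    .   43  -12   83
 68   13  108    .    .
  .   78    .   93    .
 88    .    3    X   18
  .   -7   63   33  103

The 25 entries sum to 1200, so each line sums to 1200/5 = 240.
The remaining cell in row 1 is (1,2) = 240 − 142 = 98.
From row 5, 240 − (-7 + 63 + 33 + 103) gives (5,1) = 48.
From column 1, 240 − (28 + 68 + 88 + 48) gives (3,1) = 8.
Column 2 must total 240; the given cells sum to 182, so (4,2) = 58.
Column 3 needs 240; the known cells sum to 217, so (3,3) = 23.
Row 3 must total 240; the given cells sum to 202, so (3,5) = 38.
Using row 4: 88 + 58 + 3 + 18 + ? → (4,4) = 240 − 167 = 73.

73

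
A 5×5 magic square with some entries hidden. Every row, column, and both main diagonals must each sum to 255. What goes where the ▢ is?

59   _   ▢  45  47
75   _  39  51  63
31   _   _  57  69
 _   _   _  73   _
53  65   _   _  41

33

Using row 2: 75 + 39 + 51 + 63 + ? → (2,2) = 255 − 228 = 27.
Column 1 must total 255; the given cells sum to 218, so (4,1) = 37.
From column 4, 255 − (45 + 51 + 57 + 73) gives (5,4) = 29.
Using column 5: 47 + 63 + 69 + 41 + ? → (4,5) = 255 − 220 = 35.
From main diagonal, 255 − (59 + 27 + 73 + 41) gives (3,3) = 55.
Using anti-diagonal: 47 + 51 + 55 + 53 + ? → (4,2) = 255 − 206 = 49.
From row 3, 255 − (31 + 55 + 57 + 69) gives (3,2) = 43.
The remaining cell in row 4 is (4,3) = 255 − 194 = 61.
The remaining cell in row 5 is (5,3) = 255 − 188 = 67.
The remaining cell in column 2 is (1,2) = 255 − 184 = 71.
From column 3, 255 − (39 + 55 + 61 + 67) gives (1,3) = 33.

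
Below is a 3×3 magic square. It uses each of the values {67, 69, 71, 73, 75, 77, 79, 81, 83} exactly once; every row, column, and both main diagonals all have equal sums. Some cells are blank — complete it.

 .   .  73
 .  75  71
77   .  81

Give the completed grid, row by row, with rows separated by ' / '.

69 83 73 / 79 75 71 / 77 67 81

The 9 entries sum to 675, so each line sums to 675/3 = 225.
Row 2: 75 + 71 + ? = 225, so (2,1) = 79.
Using row 3: 77 + 81 + ? → (3,2) = 225 − 158 = 67.
Column 1 must total 225; the given cells sum to 156, so (1,1) = 69.
The remaining cell in column 2 is (1,2) = 225 − 142 = 83.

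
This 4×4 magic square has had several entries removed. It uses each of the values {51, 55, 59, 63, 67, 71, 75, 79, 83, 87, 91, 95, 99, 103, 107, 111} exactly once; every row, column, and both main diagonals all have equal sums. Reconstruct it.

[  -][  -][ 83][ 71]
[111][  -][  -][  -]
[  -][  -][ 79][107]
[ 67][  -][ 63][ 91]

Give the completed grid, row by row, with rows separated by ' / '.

95 75 83 71 / 111 59 99 55 / 51 87 79 107 / 67 103 63 91

The 16 entries sum to 1296, so each line sums to 1296/4 = 324.
Row 4: 67 + 63 + 91 + ? = 324, so (4,2) = 103.
The remaining cell in column 3 is (2,3) = 324 − 225 = 99.
Using column 4: 71 + 107 + 91 + ? → (2,4) = 324 − 269 = 55.
Anti-diagonal: 71 + 99 + 67 + ? = 324, so (3,2) = 87.
The remaining cell in row 2 is (2,2) = 324 − 265 = 59.
Row 3 needs 324; the known cells sum to 273, so (3,1) = 51.
Using column 1: 111 + 51 + 67 + ? → (1,1) = 324 − 229 = 95.
Using column 2: 59 + 87 + 103 + ? → (1,2) = 324 − 249 = 75.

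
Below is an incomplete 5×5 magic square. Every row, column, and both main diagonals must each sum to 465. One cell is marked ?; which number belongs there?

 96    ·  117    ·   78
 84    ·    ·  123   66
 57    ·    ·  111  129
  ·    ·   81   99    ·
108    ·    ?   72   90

The remaining cell in column 1 is (4,1) = 465 − 345 = 120.
Column 4 must total 465; the given cells sum to 405, so (1,4) = 60.
From column 5, 465 − (78 + 66 + 129 + 90) gives (4,5) = 102.
From row 1, 465 − (96 + 117 + 60 + 78) gives (1,2) = 114.
Using row 4: 120 + 81 + 99 + 102 + ? → (4,2) = 465 − 402 = 63.
The remaining cell in anti-diagonal is (3,3) = 465 − 372 = 93.
Using row 3: 57 + 93 + 111 + 129 + ? → (3,2) = 465 − 390 = 75.
Main diagonal must total 465; the given cells sum to 378, so (2,2) = 87.
Row 2 must total 465; the given cells sum to 360, so (2,3) = 105.
From column 2, 465 − (114 + 87 + 75 + 63) gives (5,2) = 126.
From column 3, 465 − (117 + 105 + 93 + 81) gives (5,3) = 69.

69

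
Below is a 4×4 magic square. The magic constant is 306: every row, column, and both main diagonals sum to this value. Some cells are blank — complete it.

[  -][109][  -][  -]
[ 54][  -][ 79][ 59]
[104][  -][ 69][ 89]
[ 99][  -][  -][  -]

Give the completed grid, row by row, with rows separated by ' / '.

49 109 64 84 / 54 114 79 59 / 104 44 69 89 / 99 39 94 74

Using row 2: 54 + 79 + 59 + ? → (2,2) = 306 − 192 = 114.
Row 3 must total 306; the given cells sum to 262, so (3,2) = 44.
Column 1 needs 306; the known cells sum to 257, so (1,1) = 49.
Column 2 needs 306; the known cells sum to 267, so (4,2) = 39.
Main diagonal must total 306; the given cells sum to 232, so (4,4) = 74.
The remaining cell in anti-diagonal is (1,4) = 306 − 222 = 84.
Row 1 must total 306; the given cells sum to 242, so (1,3) = 64.
The remaining cell in row 4 is (4,3) = 306 − 212 = 94.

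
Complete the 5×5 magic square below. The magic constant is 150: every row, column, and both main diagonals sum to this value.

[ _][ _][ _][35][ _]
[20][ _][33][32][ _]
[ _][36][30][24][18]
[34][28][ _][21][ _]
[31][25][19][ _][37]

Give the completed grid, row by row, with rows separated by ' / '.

23 22 41 35 29 / 20 39 33 32 26 / 42 36 30 24 18 / 34 28 27 21 40 / 31 25 19 38 37

Row 3 must total 150; the given cells sum to 108, so (3,1) = 42.
Using row 5: 31 + 25 + 19 + 37 + ? → (5,4) = 150 − 112 = 38.
Column 1 must total 150; the given cells sum to 127, so (1,1) = 23.
Main diagonal: 23 + 30 + 21 + 37 + ? = 150, so (2,2) = 39.
Using anti-diagonal: 32 + 30 + 28 + 31 + ? → (1,5) = 150 − 121 = 29.
Row 2: 20 + 39 + 33 + 32 + ? = 150, so (2,5) = 26.
Column 2 must total 150; the given cells sum to 128, so (1,2) = 22.
Column 5: 29 + 26 + 18 + 37 + ? = 150, so (4,5) = 40.
The remaining cell in row 1 is (1,3) = 150 − 109 = 41.
The remaining cell in row 4 is (4,3) = 150 − 123 = 27.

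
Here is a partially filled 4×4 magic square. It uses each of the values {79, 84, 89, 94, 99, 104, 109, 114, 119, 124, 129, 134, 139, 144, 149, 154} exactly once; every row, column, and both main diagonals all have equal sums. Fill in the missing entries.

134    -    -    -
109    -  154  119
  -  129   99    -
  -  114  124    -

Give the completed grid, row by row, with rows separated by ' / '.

134 139 89 104 / 109 84 154 119 / 144 129 99 94 / 79 114 124 149

The 16 entries sum to 1864, so each line sums to 1864/4 = 466.
Row 2: 109 + 154 + 119 + ? = 466, so (2,2) = 84.
From column 2, 466 − (84 + 129 + 114) gives (1,2) = 139.
Using column 3: 154 + 99 + 124 + ? → (1,3) = 466 − 377 = 89.
The remaining cell in main diagonal is (4,4) = 466 − 317 = 149.
The remaining cell in row 1 is (1,4) = 466 − 362 = 104.
Row 4 must total 466; the given cells sum to 387, so (4,1) = 79.
From column 1, 466 − (134 + 109 + 79) gives (3,1) = 144.
From column 4, 466 − (104 + 119 + 149) gives (3,4) = 94.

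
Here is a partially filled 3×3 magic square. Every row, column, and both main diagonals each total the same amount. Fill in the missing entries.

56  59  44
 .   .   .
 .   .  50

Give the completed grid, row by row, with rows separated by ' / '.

Row 1 is already complete: 56 + 59 + 44 = 159, so that is the magic constant.
Column 3 needs 159; the known cells sum to 94, so (2,3) = 65.
From main diagonal, 159 − (56 + 50) gives (2,2) = 53.
Anti-diagonal must total 159; the given cells sum to 97, so (3,1) = 62.
Row 2 must total 159; the given cells sum to 118, so (2,1) = 41.
Using row 3: 62 + 50 + ? → (3,2) = 159 − 112 = 47.

56 59 44 / 41 53 65 / 62 47 50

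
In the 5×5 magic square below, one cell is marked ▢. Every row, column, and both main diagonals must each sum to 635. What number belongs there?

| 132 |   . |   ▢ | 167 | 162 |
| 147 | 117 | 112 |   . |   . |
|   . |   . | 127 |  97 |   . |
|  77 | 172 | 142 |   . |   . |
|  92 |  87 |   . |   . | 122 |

From column 1, 635 − (132 + 147 + 77 + 92) gives (3,1) = 187.
Main diagonal: 132 + 117 + 127 + 122 + ? = 635, so (4,4) = 137.
Anti-diagonal needs 635; the known cells sum to 553, so (2,4) = 82.
Row 2: 147 + 117 + 112 + 82 + ? = 635, so (2,5) = 177.
Row 4 needs 635; the known cells sum to 528, so (4,5) = 107.
Using column 4: 167 + 82 + 97 + 137 + ? → (5,4) = 635 − 483 = 152.
The remaining cell in column 5 is (3,5) = 635 − 568 = 67.
The remaining cell in row 3 is (3,2) = 635 − 478 = 157.
The remaining cell in row 5 is (5,3) = 635 − 453 = 182.
Using column 2: 117 + 157 + 172 + 87 + ? → (1,2) = 635 − 533 = 102.
Column 3 needs 635; the known cells sum to 563, so (1,3) = 72.

72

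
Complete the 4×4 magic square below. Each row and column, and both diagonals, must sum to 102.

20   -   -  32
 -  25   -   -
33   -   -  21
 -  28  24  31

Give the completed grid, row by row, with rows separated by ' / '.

20 27 23 32 / 30 25 29 18 / 33 22 26 21 / 19 28 24 31

Using row 4: 28 + 24 + 31 + ? → (4,1) = 102 − 83 = 19.
Using column 1: 20 + 33 + 19 + ? → (2,1) = 102 − 72 = 30.
Column 4: 32 + 21 + 31 + ? = 102, so (2,4) = 18.
Main diagonal must total 102; the given cells sum to 76, so (3,3) = 26.
Row 2 must total 102; the given cells sum to 73, so (2,3) = 29.
Using row 3: 33 + 26 + 21 + ? → (3,2) = 102 − 80 = 22.
Column 2 must total 102; the given cells sum to 75, so (1,2) = 27.
Column 3: 29 + 26 + 24 + ? = 102, so (1,3) = 23.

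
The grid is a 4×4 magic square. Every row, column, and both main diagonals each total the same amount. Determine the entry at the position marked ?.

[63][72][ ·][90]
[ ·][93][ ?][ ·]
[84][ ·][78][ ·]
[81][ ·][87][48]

60

Main diagonal is complete and sums to 282; that is the magic constant.
The remaining cell in row 1 is (1,3) = 282 − 225 = 57.
The remaining cell in row 4 is (4,2) = 282 − 216 = 66.
The remaining cell in column 1 is (2,1) = 282 − 228 = 54.
Using column 2: 72 + 93 + 66 + ? → (3,2) = 282 − 231 = 51.
The remaining cell in column 3 is (2,3) = 282 − 222 = 60.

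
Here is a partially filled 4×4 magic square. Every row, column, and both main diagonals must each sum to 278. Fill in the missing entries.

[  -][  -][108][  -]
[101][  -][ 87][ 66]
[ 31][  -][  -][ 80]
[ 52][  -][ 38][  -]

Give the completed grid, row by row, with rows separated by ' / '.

94 59 108 17 / 101 24 87 66 / 31 122 45 80 / 52 73 38 115

Row 2: 101 + 87 + 66 + ? = 278, so (2,2) = 24.
Using column 1: 101 + 31 + 52 + ? → (1,1) = 278 − 184 = 94.
Using column 3: 108 + 87 + 38 + ? → (3,3) = 278 − 233 = 45.
Main diagonal needs 278; the known cells sum to 163, so (4,4) = 115.
Row 3: 31 + 45 + 80 + ? = 278, so (3,2) = 122.
From row 4, 278 − (52 + 38 + 115) gives (4,2) = 73.
From column 2, 278 − (24 + 122 + 73) gives (1,2) = 59.
Column 4: 66 + 80 + 115 + ? = 278, so (1,4) = 17.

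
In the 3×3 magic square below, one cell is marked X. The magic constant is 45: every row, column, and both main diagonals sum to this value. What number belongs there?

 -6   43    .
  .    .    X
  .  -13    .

Using row 1: -6 + 43 + ? → (1,3) = 45 − 37 = 8.
Column 2 must total 45; the given cells sum to 30, so (2,2) = 15.
Main diagonal: -6 + 15 + ? = 45, so (3,3) = 36.
The remaining cell in anti-diagonal is (3,1) = 45 − 23 = 22.
The remaining cell in column 1 is (2,1) = 45 − 16 = 29.
Using column 3: 8 + 36 + ? → (2,3) = 45 − 44 = 1.

1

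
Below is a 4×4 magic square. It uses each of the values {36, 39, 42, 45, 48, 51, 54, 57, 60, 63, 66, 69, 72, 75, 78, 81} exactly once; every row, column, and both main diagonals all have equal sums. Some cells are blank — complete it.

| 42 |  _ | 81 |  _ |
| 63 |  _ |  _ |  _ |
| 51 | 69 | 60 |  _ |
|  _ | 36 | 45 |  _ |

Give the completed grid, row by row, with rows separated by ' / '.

42 72 81 39 / 63 57 48 66 / 51 69 60 54 / 78 36 45 75

The 16 entries sum to 936, so each line sums to 936/4 = 234.
Row 3: 51 + 69 + 60 + ? = 234, so (3,4) = 54.
Column 1 must total 234; the given cells sum to 156, so (4,1) = 78.
Using column 3: 81 + 60 + 45 + ? → (2,3) = 234 − 186 = 48.
The remaining cell in anti-diagonal is (1,4) = 234 − 195 = 39.
Row 1 must total 234; the given cells sum to 162, so (1,2) = 72.
Row 4 needs 234; the known cells sum to 159, so (4,4) = 75.
Column 2: 72 + 69 + 36 + ? = 234, so (2,2) = 57.
Column 4 needs 234; the known cells sum to 168, so (2,4) = 66.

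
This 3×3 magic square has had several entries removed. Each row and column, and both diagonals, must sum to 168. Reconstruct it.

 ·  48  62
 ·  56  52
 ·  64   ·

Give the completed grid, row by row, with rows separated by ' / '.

The remaining cell in row 1 is (1,1) = 168 − 110 = 58.
Row 2 needs 168; the known cells sum to 108, so (2,1) = 60.
The remaining cell in column 1 is (3,1) = 168 − 118 = 50.
Column 3: 62 + 52 + ? = 168, so (3,3) = 54.

58 48 62 / 60 56 52 / 50 64 54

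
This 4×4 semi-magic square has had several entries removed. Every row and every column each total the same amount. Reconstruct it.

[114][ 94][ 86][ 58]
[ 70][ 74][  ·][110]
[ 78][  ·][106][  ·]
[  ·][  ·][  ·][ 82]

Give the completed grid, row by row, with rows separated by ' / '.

114 94 86 58 / 70 74 98 110 / 78 66 106 102 / 90 118 62 82

Row 1 is already complete: 114 + 94 + 86 + 58 = 352, so that is the magic constant.
Row 2: 70 + 74 + 110 + ? = 352, so (2,3) = 98.
From column 1, 352 − (114 + 70 + 78) gives (4,1) = 90.
Column 3 must total 352; the given cells sum to 290, so (4,3) = 62.
Column 4 needs 352; the known cells sum to 250, so (3,4) = 102.
Row 3 needs 352; the known cells sum to 286, so (3,2) = 66.
From row 4, 352 − (90 + 62 + 82) gives (4,2) = 118.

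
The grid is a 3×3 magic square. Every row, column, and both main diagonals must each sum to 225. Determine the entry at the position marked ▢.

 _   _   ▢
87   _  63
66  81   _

Row 2: 87 + 63 + ? = 225, so (2,2) = 75.
From row 3, 225 − (66 + 81) gives (3,3) = 78.
Using column 1: 87 + 66 + ? → (1,1) = 225 − 153 = 72.
Column 2: 75 + 81 + ? = 225, so (1,2) = 69.
Using column 3: 63 + 78 + ? → (1,3) = 225 − 141 = 84.

84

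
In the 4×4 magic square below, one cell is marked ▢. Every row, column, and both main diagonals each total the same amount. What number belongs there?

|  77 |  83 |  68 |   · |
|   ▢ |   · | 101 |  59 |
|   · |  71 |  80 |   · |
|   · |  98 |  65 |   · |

Column 3 is complete and sums to 314; that is the magic constant.
From row 1, 314 − (77 + 83 + 68) gives (1,4) = 86.
Using column 2: 83 + 71 + 98 + ? → (2,2) = 314 − 252 = 62.
From main diagonal, 314 − (77 + 62 + 80) gives (4,4) = 95.
Anti-diagonal must total 314; the given cells sum to 258, so (4,1) = 56.
The remaining cell in row 2 is (2,1) = 314 − 222 = 92.

92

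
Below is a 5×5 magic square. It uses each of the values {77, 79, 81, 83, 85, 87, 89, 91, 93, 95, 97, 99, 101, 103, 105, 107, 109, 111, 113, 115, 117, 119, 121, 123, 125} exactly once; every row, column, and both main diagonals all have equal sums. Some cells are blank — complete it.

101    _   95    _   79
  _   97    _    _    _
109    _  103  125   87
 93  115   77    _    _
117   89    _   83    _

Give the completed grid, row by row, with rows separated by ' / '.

The 25 entries sum to 2525, so each line sums to 2525/5 = 505.
The remaining cell in row 3 is (3,2) = 505 − 424 = 81.
Column 1 needs 505; the known cells sum to 420, so (2,1) = 85.
Column 2 must total 505; the given cells sum to 382, so (1,2) = 123.
Anti-diagonal: 79 + 103 + 115 + 117 + ? = 505, so (2,4) = 91.
Row 1 must total 505; the given cells sum to 398, so (1,4) = 107.
Column 4 needs 505; the known cells sum to 406, so (4,4) = 99.
The remaining cell in main diagonal is (5,5) = 505 − 400 = 105.
From row 4, 505 − (93 + 115 + 77 + 99) gives (4,5) = 121.
Using row 5: 117 + 89 + 83 + 105 + ? → (5,3) = 505 − 394 = 111.
The remaining cell in column 3 is (2,3) = 505 − 386 = 119.
Using column 5: 79 + 87 + 121 + 105 + ? → (2,5) = 505 − 392 = 113.

101 123 95 107 79 / 85 97 119 91 113 / 109 81 103 125 87 / 93 115 77 99 121 / 117 89 111 83 105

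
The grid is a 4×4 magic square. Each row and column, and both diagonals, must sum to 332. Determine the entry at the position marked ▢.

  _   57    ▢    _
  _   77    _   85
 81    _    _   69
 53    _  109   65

61

Using row 4: 53 + 109 + 65 + ? → (4,2) = 332 − 227 = 105.
Column 2 must total 332; the given cells sum to 239, so (3,2) = 93.
Column 4 needs 332; the known cells sum to 219, so (1,4) = 113.
From anti-diagonal, 332 − (113 + 93 + 53) gives (2,3) = 73.
From row 2, 332 − (77 + 73 + 85) gives (2,1) = 97.
The remaining cell in row 3 is (3,3) = 332 − 243 = 89.
Column 1 must total 332; the given cells sum to 231, so (1,1) = 101.
Column 3 needs 332; the known cells sum to 271, so (1,3) = 61.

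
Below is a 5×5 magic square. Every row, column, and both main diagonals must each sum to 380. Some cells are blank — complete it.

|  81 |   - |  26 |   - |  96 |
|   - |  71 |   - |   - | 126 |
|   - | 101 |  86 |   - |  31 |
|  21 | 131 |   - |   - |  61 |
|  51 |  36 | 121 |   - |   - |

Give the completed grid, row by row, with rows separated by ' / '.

81 41 26 136 96 / 111 71 56 16 126 / 116 101 86 46 31 / 21 131 91 76 61 / 51 36 121 106 66

Column 2: 71 + 101 + 131 + 36 + ? = 380, so (1,2) = 41.
Column 5 needs 380; the known cells sum to 314, so (5,5) = 66.
Main diagonal: 81 + 71 + 86 + 66 + ? = 380, so (4,4) = 76.
The remaining cell in anti-diagonal is (2,4) = 380 − 364 = 16.
Using row 1: 81 + 41 + 26 + 96 + ? → (1,4) = 380 − 244 = 136.
Row 4: 21 + 131 + 76 + 61 + ? = 380, so (4,3) = 91.
Row 5 needs 380; the known cells sum to 274, so (5,4) = 106.
Using column 3: 26 + 86 + 91 + 121 + ? → (2,3) = 380 − 324 = 56.
Column 4 must total 380; the given cells sum to 334, so (3,4) = 46.
Row 2 needs 380; the known cells sum to 269, so (2,1) = 111.
Row 3 needs 380; the known cells sum to 264, so (3,1) = 116.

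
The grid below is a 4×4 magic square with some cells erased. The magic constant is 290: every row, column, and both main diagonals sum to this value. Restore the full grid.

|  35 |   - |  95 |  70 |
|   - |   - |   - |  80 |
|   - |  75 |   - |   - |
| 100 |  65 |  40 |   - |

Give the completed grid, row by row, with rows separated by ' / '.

35 90 95 70 / 105 60 45 80 / 50 75 110 55 / 100 65 40 85

Row 1 must total 290; the given cells sum to 200, so (1,2) = 90.
From row 4, 290 − (100 + 65 + 40) gives (4,4) = 85.
Using column 2: 90 + 75 + 65 + ? → (2,2) = 290 − 230 = 60.
Column 4: 70 + 80 + 85 + ? = 290, so (3,4) = 55.
Main diagonal must total 290; the given cells sum to 180, so (3,3) = 110.
Anti-diagonal needs 290; the known cells sum to 245, so (2,3) = 45.
Using row 2: 60 + 45 + 80 + ? → (2,1) = 290 − 185 = 105.
From row 3, 290 − (75 + 110 + 55) gives (3,1) = 50.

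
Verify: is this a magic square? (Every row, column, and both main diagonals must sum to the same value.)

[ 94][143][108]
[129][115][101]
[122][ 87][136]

Yes

Row 1: 94 + 143 + 108 = 345.
Row 2: 129 + 115 + 101 = 345.
Row 3: 122 + 87 + 136 = 345.
Column 1: 94 + 129 + 122 = 345.
Column 2: 143 + 115 + 87 = 345.
Column 3: 108 + 101 + 136 = 345.
Main diagonal: 94 + 115 + 136 = 345.
Anti-diagonal: 108 + 115 + 122 = 345.
All lines sum to 345.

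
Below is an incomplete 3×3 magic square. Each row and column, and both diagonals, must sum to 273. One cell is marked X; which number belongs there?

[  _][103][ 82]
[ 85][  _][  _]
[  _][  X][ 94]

Row 1 needs 273; the known cells sum to 185, so (1,1) = 88.
Using column 1: 88 + 85 + ? → (3,1) = 273 − 173 = 100.
Column 3: 82 + 94 + ? = 273, so (2,3) = 97.
The remaining cell in main diagonal is (2,2) = 273 − 182 = 91.
Using row 3: 100 + 94 + ? → (3,2) = 273 − 194 = 79.

79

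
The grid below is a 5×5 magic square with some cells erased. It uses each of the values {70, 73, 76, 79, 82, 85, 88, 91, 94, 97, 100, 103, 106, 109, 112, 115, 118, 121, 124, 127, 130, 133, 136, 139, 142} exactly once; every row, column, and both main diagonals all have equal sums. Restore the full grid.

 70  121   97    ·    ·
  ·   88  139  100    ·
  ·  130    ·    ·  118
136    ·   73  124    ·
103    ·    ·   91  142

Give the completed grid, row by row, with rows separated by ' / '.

70 121 97 133 109 / 127 88 139 100 76 / 94 130 106 82 118 / 136 112 73 124 85 / 103 79 115 91 142

The 25 entries sum to 2650, so each line sums to 2650/5 = 530.
Main diagonal must total 530; the given cells sum to 424, so (3,3) = 106.
From column 3, 530 − (97 + 139 + 106 + 73) gives (5,3) = 115.
From row 5, 530 − (103 + 115 + 91 + 142) gives (5,2) = 79.
Column 2 must total 530; the given cells sum to 418, so (4,2) = 112.
Using anti-diagonal: 100 + 106 + 112 + 103 + ? → (1,5) = 530 − 421 = 109.
The remaining cell in row 1 is (1,4) = 530 − 397 = 133.
The remaining cell in row 4 is (4,5) = 530 − 445 = 85.
Column 4 needs 530; the known cells sum to 448, so (3,4) = 82.
Column 5 needs 530; the known cells sum to 454, so (2,5) = 76.
From row 2, 530 − (88 + 139 + 100 + 76) gives (2,1) = 127.
Using row 3: 130 + 106 + 82 + 118 + ? → (3,1) = 530 − 436 = 94.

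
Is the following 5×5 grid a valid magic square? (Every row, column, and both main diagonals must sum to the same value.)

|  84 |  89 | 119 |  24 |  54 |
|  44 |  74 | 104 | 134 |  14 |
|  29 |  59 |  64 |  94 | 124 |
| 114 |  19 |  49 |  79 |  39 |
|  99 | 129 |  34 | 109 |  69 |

No — column 4 sums to 440 but column 1 sums to 370.

Row 1: 84 + 89 + 119 + 24 + 54 = 370.
Row 2: 44 + 74 + 104 + 134 + 14 = 370.
Row 3: 29 + 59 + 64 + 94 + 124 = 370.
Row 4: 114 + 19 + 49 + 79 + 39 = 300.
Row 5: 99 + 129 + 34 + 109 + 69 = 440.
Column 1: 84 + 44 + 29 + 114 + 99 = 370.
Column 2: 89 + 74 + 59 + 19 + 129 = 370.
Column 3: 119 + 104 + 64 + 49 + 34 = 370.
Column 4: 24 + 134 + 94 + 79 + 109 = 440.
Column 5: 54 + 14 + 124 + 39 + 69 = 300.
Main diagonal: 84 + 74 + 64 + 79 + 69 = 370.
Anti-diagonal: 54 + 134 + 64 + 19 + 99 = 370.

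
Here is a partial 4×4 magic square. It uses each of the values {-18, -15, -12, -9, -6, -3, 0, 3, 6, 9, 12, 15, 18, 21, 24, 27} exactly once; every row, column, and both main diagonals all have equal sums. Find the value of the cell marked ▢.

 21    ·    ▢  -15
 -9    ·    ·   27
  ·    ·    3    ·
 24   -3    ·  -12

12

The 16 entries sum to 72, so each line sums to 72/4 = 18.
Row 4 needs 18; the known cells sum to 9, so (4,3) = 9.
Using column 1: 21 + (-9) + 24 + ? → (3,1) = 18 − 36 = -18.
Column 4 must total 18; the given cells sum to 0, so (3,4) = 18.
The remaining cell in main diagonal is (2,2) = 18 − 12 = 6.
Row 2 must total 18; the given cells sum to 24, so (2,3) = -6.
Row 3 must total 18; the given cells sum to 3, so (3,2) = 15.
Using column 2: 6 + 15 + (-3) + ? → (1,2) = 18 − 18 = 0.
Column 3: -6 + 3 + 9 + ? = 18, so (1,3) = 12.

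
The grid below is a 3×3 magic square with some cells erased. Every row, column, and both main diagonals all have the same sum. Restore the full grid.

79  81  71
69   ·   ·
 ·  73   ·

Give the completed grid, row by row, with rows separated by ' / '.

Row 1 is already complete: 79 + 81 + 71 = 231, so that is the magic constant.
Column 1 needs 231; the known cells sum to 148, so (3,1) = 83.
Column 2 must total 231; the given cells sum to 154, so (2,2) = 77.
From main diagonal, 231 − (79 + 77) gives (3,3) = 75.
From row 2, 231 − (69 + 77) gives (2,3) = 85.

79 81 71 / 69 77 85 / 83 73 75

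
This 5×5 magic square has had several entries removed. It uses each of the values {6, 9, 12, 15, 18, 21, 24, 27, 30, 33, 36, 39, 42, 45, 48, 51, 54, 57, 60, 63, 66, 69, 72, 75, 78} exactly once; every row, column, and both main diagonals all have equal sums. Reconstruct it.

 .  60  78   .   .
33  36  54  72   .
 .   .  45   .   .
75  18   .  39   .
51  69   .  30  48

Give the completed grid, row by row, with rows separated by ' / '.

42 60 78 6 24 / 33 36 54 72 15 / 9 27 45 63 66 / 75 18 21 39 57 / 51 69 12 30 48

The 25 entries sum to 1050, so each line sums to 1050/5 = 210.
The remaining cell in row 2 is (2,5) = 210 − 195 = 15.
Using row 5: 51 + 69 + 30 + 48 + ? → (5,3) = 210 − 198 = 12.
Column 2: 60 + 36 + 18 + 69 + ? = 210, so (3,2) = 27.
Column 3: 78 + 54 + 45 + 12 + ? = 210, so (4,3) = 21.
From main diagonal, 210 − (36 + 45 + 39 + 48) gives (1,1) = 42.
From anti-diagonal, 210 − (72 + 45 + 18 + 51) gives (1,5) = 24.
Using row 1: 42 + 60 + 78 + 24 + ? → (1,4) = 210 − 204 = 6.
Row 4 needs 210; the known cells sum to 153, so (4,5) = 57.
From column 1, 210 − (42 + 33 + 75 + 51) gives (3,1) = 9.
From column 4, 210 − (6 + 72 + 39 + 30) gives (3,4) = 63.
Column 5 needs 210; the known cells sum to 144, so (3,5) = 66.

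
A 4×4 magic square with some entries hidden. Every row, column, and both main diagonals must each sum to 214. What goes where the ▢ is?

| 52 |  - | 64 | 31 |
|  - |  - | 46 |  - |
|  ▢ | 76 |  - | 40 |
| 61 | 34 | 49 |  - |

From row 1, 214 − (52 + 64 + 31) gives (1,2) = 67.
Row 4: 61 + 34 + 49 + ? = 214, so (4,4) = 70.
Using column 2: 67 + 76 + 34 + ? → (2,2) = 214 − 177 = 37.
The remaining cell in column 3 is (3,3) = 214 − 159 = 55.
The remaining cell in column 4 is (2,4) = 214 − 141 = 73.
The remaining cell in row 2 is (2,1) = 214 − 156 = 58.
From row 3, 214 − (76 + 55 + 40) gives (3,1) = 43.

43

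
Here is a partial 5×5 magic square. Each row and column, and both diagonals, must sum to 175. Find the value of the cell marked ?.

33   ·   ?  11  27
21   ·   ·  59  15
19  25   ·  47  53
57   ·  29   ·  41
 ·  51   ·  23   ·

From row 3, 175 − (19 + 25 + 47 + 53) gives (3,3) = 31.
The remaining cell in column 1 is (5,1) = 175 − 130 = 45.
From column 4, 175 − (11 + 59 + 47 + 23) gives (4,4) = 35.
Column 5: 27 + 15 + 53 + 41 + ? = 175, so (5,5) = 39.
The remaining cell in main diagonal is (2,2) = 175 − 138 = 37.
Using anti-diagonal: 27 + 59 + 31 + 45 + ? → (4,2) = 175 − 162 = 13.
Row 2 must total 175; the given cells sum to 132, so (2,3) = 43.
Using row 5: 45 + 51 + 23 + 39 + ? → (5,3) = 175 − 158 = 17.
Using column 2: 37 + 25 + 13 + 51 + ? → (1,2) = 175 − 126 = 49.
Column 3 needs 175; the known cells sum to 120, so (1,3) = 55.

55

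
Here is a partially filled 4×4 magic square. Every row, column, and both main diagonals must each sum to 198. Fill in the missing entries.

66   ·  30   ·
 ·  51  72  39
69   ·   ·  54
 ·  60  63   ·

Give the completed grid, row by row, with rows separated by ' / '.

From row 2, 198 − (51 + 72 + 39) gives (2,1) = 36.
Column 1 needs 198; the known cells sum to 171, so (4,1) = 27.
The remaining cell in column 3 is (3,3) = 198 − 165 = 33.
Main diagonal needs 198; the known cells sum to 150, so (4,4) = 48.
The remaining cell in row 3 is (3,2) = 198 − 156 = 42.
The remaining cell in column 2 is (1,2) = 198 − 153 = 45.
Column 4 needs 198; the known cells sum to 141, so (1,4) = 57.

66 45 30 57 / 36 51 72 39 / 69 42 33 54 / 27 60 63 48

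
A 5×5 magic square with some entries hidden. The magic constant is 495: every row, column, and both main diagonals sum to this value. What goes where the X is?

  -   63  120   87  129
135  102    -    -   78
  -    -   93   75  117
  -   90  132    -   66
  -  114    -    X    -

From row 1, 495 − (63 + 120 + 87 + 129) gives (1,1) = 96.
Using column 2: 63 + 102 + 90 + 114 + ? → (3,2) = 495 − 369 = 126.
From column 5, 495 − (129 + 78 + 117 + 66) gives (5,5) = 105.
From main diagonal, 495 − (96 + 102 + 93 + 105) gives (4,4) = 99.
Row 3: 126 + 93 + 75 + 117 + ? = 495, so (3,1) = 84.
Row 4: 90 + 132 + 99 + 66 + ? = 495, so (4,1) = 108.
The remaining cell in column 1 is (5,1) = 495 − 423 = 72.
From anti-diagonal, 495 − (129 + 93 + 90 + 72) gives (2,4) = 111.
Row 2: 135 + 102 + 111 + 78 + ? = 495, so (2,3) = 69.
From column 3, 495 − (120 + 69 + 93 + 132) gives (5,3) = 81.
The remaining cell in column 4 is (5,4) = 495 − 372 = 123.

123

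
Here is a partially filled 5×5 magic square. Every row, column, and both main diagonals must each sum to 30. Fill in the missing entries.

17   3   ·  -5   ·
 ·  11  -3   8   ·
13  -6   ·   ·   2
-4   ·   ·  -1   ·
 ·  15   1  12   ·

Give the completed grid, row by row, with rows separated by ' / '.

Column 2 needs 30; the known cells sum to 23, so (4,2) = 7.
Column 4: -5 + 8 + (-1) + 12 + ? = 30, so (3,4) = 16.
Row 3 must total 30; the given cells sum to 25, so (3,3) = 5.
Using main diagonal: 17 + 11 + 5 + (-1) + ? → (5,5) = 30 − 32 = -2.
The remaining cell in row 5 is (5,1) = 30 − 26 = 4.
From column 1, 30 − (17 + 13 + (-4) + 4) gives (2,1) = 0.
Using anti-diagonal: 8 + 5 + 7 + 4 + ? → (1,5) = 30 − 24 = 6.
Row 1: 17 + 3 + (-5) + 6 + ? = 30, so (1,3) = 9.
Row 2 needs 30; the known cells sum to 16, so (2,5) = 14.
Using column 3: 9 + (-3) + 5 + 1 + ? → (4,3) = 30 − 12 = 18.
The remaining cell in column 5 is (4,5) = 30 − 20 = 10.

17 3 9 -5 6 / 0 11 -3 8 14 / 13 -6 5 16 2 / -4 7 18 -1 10 / 4 15 1 12 -2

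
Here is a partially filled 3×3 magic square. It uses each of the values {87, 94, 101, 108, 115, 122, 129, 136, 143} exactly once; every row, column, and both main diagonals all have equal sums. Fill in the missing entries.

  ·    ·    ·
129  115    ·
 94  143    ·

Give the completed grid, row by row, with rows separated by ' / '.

122 87 136 / 129 115 101 / 94 143 108

The 9 entries sum to 1035, so each line sums to 1035/3 = 345.
Row 2: 129 + 115 + ? = 345, so (2,3) = 101.
Row 3 needs 345; the known cells sum to 237, so (3,3) = 108.
From column 1, 345 − (129 + 94) gives (1,1) = 122.
From column 2, 345 − (115 + 143) gives (1,2) = 87.
Column 3 must total 345; the given cells sum to 209, so (1,3) = 136.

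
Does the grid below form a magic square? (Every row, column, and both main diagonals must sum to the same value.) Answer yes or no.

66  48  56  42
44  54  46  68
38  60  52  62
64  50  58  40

Row 1: 66 + 48 + 56 + 42 = 212.
Row 2: 44 + 54 + 46 + 68 = 212.
Row 3: 38 + 60 + 52 + 62 = 212.
Row 4: 64 + 50 + 58 + 40 = 212.
Column 1: 66 + 44 + 38 + 64 = 212.
Column 2: 48 + 54 + 60 + 50 = 212.
Column 3: 56 + 46 + 52 + 58 = 212.
Column 4: 42 + 68 + 62 + 40 = 212.
Main diagonal: 66 + 54 + 52 + 40 = 212.
Anti-diagonal: 42 + 46 + 60 + 64 = 212.
All lines sum to 212.

Yes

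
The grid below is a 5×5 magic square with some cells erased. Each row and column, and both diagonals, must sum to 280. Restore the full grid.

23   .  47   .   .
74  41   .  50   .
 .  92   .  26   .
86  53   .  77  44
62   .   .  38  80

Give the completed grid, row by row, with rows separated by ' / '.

23 65 47 89 56 / 74 41 83 50 32 / 35 92 59 26 68 / 86 53 20 77 44 / 62 29 71 38 80

Row 4 needs 280; the known cells sum to 260, so (4,3) = 20.
Column 1 needs 280; the known cells sum to 245, so (3,1) = 35.
From column 4, 280 − (50 + 26 + 77 + 38) gives (1,4) = 89.
From main diagonal, 280 − (23 + 41 + 77 + 80) gives (3,3) = 59.
The remaining cell in anti-diagonal is (1,5) = 280 − 224 = 56.
Row 1: 23 + 47 + 89 + 56 + ? = 280, so (1,2) = 65.
Row 3: 35 + 92 + 59 + 26 + ? = 280, so (3,5) = 68.
The remaining cell in column 2 is (5,2) = 280 − 251 = 29.
From column 5, 280 − (56 + 68 + 44 + 80) gives (2,5) = 32.
Using row 2: 74 + 41 + 50 + 32 + ? → (2,3) = 280 − 197 = 83.
Row 5 must total 280; the given cells sum to 209, so (5,3) = 71.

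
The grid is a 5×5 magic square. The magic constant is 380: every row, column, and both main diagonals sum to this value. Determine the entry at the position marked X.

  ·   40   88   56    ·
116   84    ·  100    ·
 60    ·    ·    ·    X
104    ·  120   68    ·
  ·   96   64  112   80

92

Row 5 must total 380; the given cells sum to 352, so (5,1) = 28.
The remaining cell in column 1 is (1,1) = 380 − 308 = 72.
From column 4, 380 − (56 + 100 + 68 + 112) gives (3,4) = 44.
Main diagonal needs 380; the known cells sum to 304, so (3,3) = 76.
Using row 1: 72 + 40 + 88 + 56 + ? → (1,5) = 380 − 256 = 124.
Using column 3: 88 + 76 + 120 + 64 + ? → (2,3) = 380 − 348 = 32.
The remaining cell in anti-diagonal is (4,2) = 380 − 328 = 52.
Row 2 needs 380; the known cells sum to 332, so (2,5) = 48.
Row 4 must total 380; the given cells sum to 344, so (4,5) = 36.
Column 2: 40 + 84 + 52 + 96 + ? = 380, so (3,2) = 108.
Column 5 needs 380; the known cells sum to 288, so (3,5) = 92.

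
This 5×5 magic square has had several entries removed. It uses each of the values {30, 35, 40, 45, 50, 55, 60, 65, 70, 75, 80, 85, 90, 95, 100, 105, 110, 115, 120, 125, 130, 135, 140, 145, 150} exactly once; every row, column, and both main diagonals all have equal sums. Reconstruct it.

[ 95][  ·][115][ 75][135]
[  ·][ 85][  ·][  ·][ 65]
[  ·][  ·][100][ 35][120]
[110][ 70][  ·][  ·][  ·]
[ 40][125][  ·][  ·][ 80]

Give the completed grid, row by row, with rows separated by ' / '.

The 25 entries sum to 2250, so each line sums to 2250/5 = 450.
The remaining cell in row 1 is (1,2) = 450 − 420 = 30.
Column 2: 30 + 85 + 70 + 125 + ? = 450, so (3,2) = 140.
Using column 5: 135 + 65 + 120 + 80 + ? → (4,5) = 450 − 400 = 50.
Main diagonal must total 450; the given cells sum to 360, so (4,4) = 90.
Using anti-diagonal: 135 + 100 + 70 + 40 + ? → (2,4) = 450 − 345 = 105.
From row 3, 450 − (140 + 100 + 35 + 120) gives (3,1) = 55.
From row 4, 450 − (110 + 70 + 90 + 50) gives (4,3) = 130.
Column 1 needs 450; the known cells sum to 300, so (2,1) = 150.
From column 4, 450 − (75 + 105 + 35 + 90) gives (5,4) = 145.
Row 2 needs 450; the known cells sum to 405, so (2,3) = 45.
Using row 5: 40 + 125 + 145 + 80 + ? → (5,3) = 450 − 390 = 60.

95 30 115 75 135 / 150 85 45 105 65 / 55 140 100 35 120 / 110 70 130 90 50 / 40 125 60 145 80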